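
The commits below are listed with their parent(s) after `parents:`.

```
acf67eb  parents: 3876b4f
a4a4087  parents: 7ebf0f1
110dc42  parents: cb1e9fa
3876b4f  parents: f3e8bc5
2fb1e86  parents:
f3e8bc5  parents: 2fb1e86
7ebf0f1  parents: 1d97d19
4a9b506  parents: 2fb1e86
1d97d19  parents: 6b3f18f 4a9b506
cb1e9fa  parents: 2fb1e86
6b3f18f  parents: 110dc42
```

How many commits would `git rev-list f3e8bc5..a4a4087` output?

Reachable from a4a4087: {110dc42, 1d97d19, 2fb1e86, 4a9b506, 6b3f18f, 7ebf0f1, a4a4087, cb1e9fa}.
Reachable from f3e8bc5: {2fb1e86, f3e8bc5}.
In a4a4087's history but not f3e8bc5's: {110dc42, 1d97d19, 4a9b506, 6b3f18f, 7ebf0f1, a4a4087, cb1e9fa} — 7 commits.

7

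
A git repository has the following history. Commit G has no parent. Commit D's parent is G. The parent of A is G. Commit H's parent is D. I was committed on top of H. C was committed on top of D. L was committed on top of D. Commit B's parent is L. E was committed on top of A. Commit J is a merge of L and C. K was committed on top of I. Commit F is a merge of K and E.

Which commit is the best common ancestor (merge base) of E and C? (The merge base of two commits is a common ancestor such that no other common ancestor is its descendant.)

G

Ancestors of E: {A, E, G}.
Ancestors of C: {C, D, G}.
Common ancestors: {G}.
The only common ancestor is G, so it is the merge base.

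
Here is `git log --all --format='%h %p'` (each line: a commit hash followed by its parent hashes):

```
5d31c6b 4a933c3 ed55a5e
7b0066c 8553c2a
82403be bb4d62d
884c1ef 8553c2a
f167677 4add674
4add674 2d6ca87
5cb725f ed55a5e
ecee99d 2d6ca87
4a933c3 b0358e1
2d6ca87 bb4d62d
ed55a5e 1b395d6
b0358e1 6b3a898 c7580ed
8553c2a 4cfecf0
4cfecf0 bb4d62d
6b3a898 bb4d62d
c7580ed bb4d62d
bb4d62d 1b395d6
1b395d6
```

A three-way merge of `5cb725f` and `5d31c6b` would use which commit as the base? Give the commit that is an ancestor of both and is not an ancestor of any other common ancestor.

ed55a5e

Ancestors of 5cb725f: {1b395d6, 5cb725f, ed55a5e}.
Ancestors of 5d31c6b: {1b395d6, 4a933c3, 5d31c6b, 6b3a898, b0358e1, bb4d62d, c7580ed, ed55a5e}.
Common ancestors: {1b395d6, ed55a5e}.
Among these, ed55a5e is not an ancestor of any other common ancestor — it is the merge base.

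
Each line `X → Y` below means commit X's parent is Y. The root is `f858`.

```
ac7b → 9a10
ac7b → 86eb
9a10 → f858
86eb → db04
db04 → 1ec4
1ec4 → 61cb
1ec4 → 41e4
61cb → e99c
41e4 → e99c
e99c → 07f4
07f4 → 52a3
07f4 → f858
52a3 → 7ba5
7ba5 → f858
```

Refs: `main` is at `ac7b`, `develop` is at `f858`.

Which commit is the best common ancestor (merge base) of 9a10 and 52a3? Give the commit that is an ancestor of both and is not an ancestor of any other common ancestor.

Ancestors of 9a10: {9a10, f858}.
Ancestors of 52a3: {52a3, 7ba5, f858}.
Common ancestors: {f858}.
The only common ancestor is f858, so it is the merge base.

f858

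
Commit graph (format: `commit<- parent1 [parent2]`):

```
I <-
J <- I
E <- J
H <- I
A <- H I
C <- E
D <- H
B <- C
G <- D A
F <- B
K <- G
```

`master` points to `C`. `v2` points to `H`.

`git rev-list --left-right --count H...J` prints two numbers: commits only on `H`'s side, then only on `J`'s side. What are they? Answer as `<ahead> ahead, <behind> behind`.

Reachable from H: {H, I}.
Reachable from J: {I, J}.
Only in H's history (ahead): {H} — 1.
Only in J's history (behind): {J} — 1.

1 ahead, 1 behind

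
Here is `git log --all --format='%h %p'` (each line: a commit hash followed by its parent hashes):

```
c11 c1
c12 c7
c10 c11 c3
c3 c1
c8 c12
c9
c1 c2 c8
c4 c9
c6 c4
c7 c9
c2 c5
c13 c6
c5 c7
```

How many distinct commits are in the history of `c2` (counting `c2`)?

4

Walking parent pointers from c2: reachable set = {c2, c5, c7, c9}.
That is 4 commits.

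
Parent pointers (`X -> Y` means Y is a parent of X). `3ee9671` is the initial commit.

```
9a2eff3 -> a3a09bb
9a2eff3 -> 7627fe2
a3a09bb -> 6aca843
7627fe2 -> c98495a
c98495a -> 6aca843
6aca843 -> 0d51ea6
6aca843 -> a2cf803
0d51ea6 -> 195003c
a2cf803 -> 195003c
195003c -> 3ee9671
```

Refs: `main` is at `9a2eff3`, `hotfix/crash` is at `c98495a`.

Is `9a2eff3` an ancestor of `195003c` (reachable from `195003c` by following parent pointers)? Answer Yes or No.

No

Ancestors of 195003c: {195003c, 3ee9671}.
9a2eff3 is not in that set, so it is not an ancestor of 195003c.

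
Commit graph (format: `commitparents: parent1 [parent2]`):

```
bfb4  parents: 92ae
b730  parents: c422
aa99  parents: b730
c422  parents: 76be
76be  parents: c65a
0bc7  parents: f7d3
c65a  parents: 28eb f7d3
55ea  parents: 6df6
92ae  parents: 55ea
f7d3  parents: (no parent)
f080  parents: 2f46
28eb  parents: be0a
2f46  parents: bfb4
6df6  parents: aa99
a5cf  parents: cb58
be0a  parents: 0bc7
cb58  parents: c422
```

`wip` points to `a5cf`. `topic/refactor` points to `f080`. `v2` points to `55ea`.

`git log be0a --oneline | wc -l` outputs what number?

Walking parent pointers from be0a: reachable set = {0bc7, be0a, f7d3}.
That is 3 commits.

3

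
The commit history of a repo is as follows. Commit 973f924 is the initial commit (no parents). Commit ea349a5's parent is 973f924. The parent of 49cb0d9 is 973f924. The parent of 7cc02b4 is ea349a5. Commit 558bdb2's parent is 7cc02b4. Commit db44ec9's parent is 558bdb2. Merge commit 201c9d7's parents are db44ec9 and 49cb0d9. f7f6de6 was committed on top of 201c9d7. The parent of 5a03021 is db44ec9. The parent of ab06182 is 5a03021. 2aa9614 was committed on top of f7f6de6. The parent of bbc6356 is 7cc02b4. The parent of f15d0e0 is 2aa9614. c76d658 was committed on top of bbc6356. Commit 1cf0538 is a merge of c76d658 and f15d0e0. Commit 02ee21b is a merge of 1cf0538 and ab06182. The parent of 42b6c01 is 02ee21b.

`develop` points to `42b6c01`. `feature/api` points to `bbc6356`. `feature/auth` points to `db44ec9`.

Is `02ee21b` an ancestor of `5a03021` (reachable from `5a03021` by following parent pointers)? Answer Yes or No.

No

Ancestors of 5a03021: {558bdb2, 5a03021, 7cc02b4, 973f924, db44ec9, ea349a5}.
02ee21b is not in that set, so it is not an ancestor of 5a03021.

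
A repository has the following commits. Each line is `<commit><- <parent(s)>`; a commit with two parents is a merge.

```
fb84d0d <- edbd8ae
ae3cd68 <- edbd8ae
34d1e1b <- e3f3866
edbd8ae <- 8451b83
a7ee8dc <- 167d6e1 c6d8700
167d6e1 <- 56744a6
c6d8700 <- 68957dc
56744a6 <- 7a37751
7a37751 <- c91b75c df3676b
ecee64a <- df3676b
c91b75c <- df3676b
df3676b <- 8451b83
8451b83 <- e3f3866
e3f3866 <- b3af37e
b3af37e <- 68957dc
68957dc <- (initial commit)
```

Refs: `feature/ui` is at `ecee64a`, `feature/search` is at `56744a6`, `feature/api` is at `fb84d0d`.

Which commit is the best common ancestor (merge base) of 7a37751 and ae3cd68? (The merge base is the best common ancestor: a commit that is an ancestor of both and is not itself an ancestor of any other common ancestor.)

Ancestors of 7a37751: {68957dc, 7a37751, 8451b83, b3af37e, c91b75c, df3676b, e3f3866}.
Ancestors of ae3cd68: {68957dc, 8451b83, ae3cd68, b3af37e, e3f3866, edbd8ae}.
Common ancestors: {68957dc, 8451b83, b3af37e, e3f3866}.
Among these, 8451b83 is not an ancestor of any other common ancestor — it is the merge base.

8451b83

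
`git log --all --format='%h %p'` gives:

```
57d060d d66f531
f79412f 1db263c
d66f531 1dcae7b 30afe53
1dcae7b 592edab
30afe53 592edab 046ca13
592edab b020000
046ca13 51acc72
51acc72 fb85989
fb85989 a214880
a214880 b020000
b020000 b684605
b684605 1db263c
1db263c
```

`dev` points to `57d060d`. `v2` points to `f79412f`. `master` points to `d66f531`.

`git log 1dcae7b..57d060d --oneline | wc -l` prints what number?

Reachable from 57d060d: {046ca13, 1db263c, 1dcae7b, 30afe53, 51acc72, 57d060d, 592edab, a214880, b020000, b684605, d66f531, fb85989}.
Reachable from 1dcae7b: {1db263c, 1dcae7b, 592edab, b020000, b684605}.
In 57d060d's history but not 1dcae7b's: {046ca13, 30afe53, 51acc72, 57d060d, a214880, d66f531, fb85989} — 7 commits.

7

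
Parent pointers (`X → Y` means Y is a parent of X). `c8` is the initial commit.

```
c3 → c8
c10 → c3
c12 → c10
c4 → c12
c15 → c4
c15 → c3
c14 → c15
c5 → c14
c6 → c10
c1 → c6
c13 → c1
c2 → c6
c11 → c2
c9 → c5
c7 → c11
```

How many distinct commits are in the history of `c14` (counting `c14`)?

7

Walking parent pointers from c14: reachable set = {c10, c12, c14, c15, c3, c4, c8}.
That is 7 commits.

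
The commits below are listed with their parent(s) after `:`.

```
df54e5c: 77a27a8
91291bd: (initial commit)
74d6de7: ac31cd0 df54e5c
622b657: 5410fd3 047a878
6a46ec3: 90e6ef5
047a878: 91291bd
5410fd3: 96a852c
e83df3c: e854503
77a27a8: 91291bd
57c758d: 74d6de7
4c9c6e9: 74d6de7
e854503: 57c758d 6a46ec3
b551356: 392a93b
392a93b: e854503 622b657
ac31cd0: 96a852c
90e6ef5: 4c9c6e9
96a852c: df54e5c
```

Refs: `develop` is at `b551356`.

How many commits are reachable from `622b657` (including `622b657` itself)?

7

Walking parent pointers from 622b657: reachable set = {047a878, 5410fd3, 622b657, 77a27a8, 91291bd, 96a852c, df54e5c}.
That is 7 commits.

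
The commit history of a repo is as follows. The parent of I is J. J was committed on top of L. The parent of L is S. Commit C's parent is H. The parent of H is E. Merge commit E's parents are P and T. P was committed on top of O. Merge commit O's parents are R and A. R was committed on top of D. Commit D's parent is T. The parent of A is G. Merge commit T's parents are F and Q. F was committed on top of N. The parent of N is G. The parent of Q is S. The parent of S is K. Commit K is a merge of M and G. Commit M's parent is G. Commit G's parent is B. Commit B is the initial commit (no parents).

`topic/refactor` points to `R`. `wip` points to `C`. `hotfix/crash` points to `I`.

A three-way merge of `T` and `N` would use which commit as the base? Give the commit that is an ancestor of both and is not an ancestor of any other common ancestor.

Ancestors of T: {B, F, G, K, M, N, Q, S, T}.
Ancestors of N: {B, G, N}.
Common ancestors: {B, G, N}.
Among these, N is not an ancestor of any other common ancestor — it is the merge base.

N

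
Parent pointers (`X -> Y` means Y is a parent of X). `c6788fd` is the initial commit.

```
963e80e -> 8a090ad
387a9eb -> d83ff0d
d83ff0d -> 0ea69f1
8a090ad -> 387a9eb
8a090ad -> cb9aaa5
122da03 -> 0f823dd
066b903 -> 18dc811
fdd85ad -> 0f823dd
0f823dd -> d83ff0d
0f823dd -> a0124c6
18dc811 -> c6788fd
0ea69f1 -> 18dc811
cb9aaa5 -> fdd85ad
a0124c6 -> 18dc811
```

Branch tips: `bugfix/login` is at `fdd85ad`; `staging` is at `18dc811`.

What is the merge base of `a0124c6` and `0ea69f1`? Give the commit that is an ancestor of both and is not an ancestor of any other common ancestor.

18dc811

Ancestors of a0124c6: {18dc811, a0124c6, c6788fd}.
Ancestors of 0ea69f1: {0ea69f1, 18dc811, c6788fd}.
Common ancestors: {18dc811, c6788fd}.
Among these, 18dc811 is not an ancestor of any other common ancestor — it is the merge base.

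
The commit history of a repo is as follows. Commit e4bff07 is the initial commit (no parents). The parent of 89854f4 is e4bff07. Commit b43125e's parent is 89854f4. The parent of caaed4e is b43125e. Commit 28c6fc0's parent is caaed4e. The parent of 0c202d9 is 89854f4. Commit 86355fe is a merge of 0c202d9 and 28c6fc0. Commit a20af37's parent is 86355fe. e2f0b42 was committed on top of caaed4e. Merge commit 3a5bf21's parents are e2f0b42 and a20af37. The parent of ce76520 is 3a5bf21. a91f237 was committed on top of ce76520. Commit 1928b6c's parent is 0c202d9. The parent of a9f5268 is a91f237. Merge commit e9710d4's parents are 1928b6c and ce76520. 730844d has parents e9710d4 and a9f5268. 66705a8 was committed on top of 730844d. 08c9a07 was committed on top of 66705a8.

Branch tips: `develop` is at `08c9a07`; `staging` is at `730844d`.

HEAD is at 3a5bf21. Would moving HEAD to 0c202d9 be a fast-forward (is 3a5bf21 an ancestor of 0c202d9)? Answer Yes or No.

A fast-forward from 3a5bf21 to 0c202d9 is possible iff 3a5bf21 is an ancestor of 0c202d9.
Ancestors of 0c202d9: {0c202d9, 89854f4, e4bff07}.
3a5bf21 is not among them, so fast-forward is not possible.

No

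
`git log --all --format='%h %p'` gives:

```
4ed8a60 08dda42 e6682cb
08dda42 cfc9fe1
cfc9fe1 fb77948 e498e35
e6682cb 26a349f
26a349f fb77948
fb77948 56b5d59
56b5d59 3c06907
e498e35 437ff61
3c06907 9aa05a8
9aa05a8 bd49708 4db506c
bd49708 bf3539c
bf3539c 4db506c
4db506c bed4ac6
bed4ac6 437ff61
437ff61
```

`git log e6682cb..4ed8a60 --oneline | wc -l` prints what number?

Reachable from 4ed8a60: {08dda42, 26a349f, 3c06907, 437ff61, 4db506c, 4ed8a60, 56b5d59, 9aa05a8, bd49708, bed4ac6, bf3539c, cfc9fe1, e498e35, e6682cb, fb77948}.
Reachable from e6682cb: {26a349f, 3c06907, 437ff61, 4db506c, 56b5d59, 9aa05a8, bd49708, bed4ac6, bf3539c, e6682cb, fb77948}.
In 4ed8a60's history but not e6682cb's: {08dda42, 4ed8a60, cfc9fe1, e498e35} — 4 commits.

4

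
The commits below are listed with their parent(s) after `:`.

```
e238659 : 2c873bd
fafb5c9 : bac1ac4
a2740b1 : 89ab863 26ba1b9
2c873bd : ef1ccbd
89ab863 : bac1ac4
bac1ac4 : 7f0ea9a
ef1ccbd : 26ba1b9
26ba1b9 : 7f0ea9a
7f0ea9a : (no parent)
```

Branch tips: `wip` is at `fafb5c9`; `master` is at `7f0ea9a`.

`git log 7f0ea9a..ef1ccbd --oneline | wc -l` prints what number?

2

Reachable from ef1ccbd: {26ba1b9, 7f0ea9a, ef1ccbd}.
Reachable from 7f0ea9a: {7f0ea9a}.
In ef1ccbd's history but not 7f0ea9a's: {26ba1b9, ef1ccbd} — 2 commits.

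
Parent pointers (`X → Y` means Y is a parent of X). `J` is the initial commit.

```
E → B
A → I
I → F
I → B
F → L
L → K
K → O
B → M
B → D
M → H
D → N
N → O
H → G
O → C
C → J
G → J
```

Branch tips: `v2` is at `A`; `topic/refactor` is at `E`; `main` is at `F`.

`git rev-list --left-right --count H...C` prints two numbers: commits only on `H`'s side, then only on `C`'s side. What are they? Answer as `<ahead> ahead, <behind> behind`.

Reachable from H: {G, H, J}.
Reachable from C: {C, J}.
Only in H's history (ahead): {G, H} — 2.
Only in C's history (behind): {C} — 1.

2 ahead, 1 behind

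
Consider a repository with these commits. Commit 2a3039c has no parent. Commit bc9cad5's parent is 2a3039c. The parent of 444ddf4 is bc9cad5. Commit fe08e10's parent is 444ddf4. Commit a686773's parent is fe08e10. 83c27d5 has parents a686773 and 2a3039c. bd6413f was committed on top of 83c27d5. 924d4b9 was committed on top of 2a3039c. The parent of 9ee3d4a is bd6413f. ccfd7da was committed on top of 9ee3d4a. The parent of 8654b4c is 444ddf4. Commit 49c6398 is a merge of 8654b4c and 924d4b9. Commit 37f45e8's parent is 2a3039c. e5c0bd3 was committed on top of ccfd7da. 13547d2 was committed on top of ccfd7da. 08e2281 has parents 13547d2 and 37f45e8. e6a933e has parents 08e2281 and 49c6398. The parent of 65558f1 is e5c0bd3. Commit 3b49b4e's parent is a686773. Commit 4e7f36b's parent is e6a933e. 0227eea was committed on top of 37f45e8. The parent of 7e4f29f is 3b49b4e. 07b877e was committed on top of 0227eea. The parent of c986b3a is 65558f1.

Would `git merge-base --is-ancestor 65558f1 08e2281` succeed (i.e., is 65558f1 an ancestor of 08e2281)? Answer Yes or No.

Ancestors of 08e2281: {08e2281, 13547d2, 2a3039c, 37f45e8, 444ddf4, 83c27d5, 9ee3d4a, a686773, bc9cad5, bd6413f, ccfd7da, fe08e10}.
65558f1 is not in that set, so it is not an ancestor of 08e2281.

No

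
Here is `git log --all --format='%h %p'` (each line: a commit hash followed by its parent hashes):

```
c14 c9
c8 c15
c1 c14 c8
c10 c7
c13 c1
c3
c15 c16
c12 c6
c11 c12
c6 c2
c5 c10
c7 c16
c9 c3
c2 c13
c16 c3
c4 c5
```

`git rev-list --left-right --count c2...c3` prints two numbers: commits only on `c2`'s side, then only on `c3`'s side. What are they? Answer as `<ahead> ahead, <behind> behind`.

Reachable from c2: {c1, c13, c14, c15, c16, c2, c3, c8, c9}.
Reachable from c3: {c3}.
Only in c2's history (ahead): {c1, c13, c14, c15, c16, c2, c8, c9} — 8.
Only in c3's history (behind): {} — 0.

8 ahead, 0 behind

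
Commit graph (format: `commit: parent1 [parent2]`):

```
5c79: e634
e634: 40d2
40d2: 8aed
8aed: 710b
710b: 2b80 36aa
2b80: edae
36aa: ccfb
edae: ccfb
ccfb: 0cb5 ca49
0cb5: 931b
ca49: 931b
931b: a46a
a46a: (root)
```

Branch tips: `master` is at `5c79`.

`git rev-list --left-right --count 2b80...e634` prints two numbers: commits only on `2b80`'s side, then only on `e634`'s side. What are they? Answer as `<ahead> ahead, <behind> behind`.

Reachable from 2b80: {0cb5, 2b80, 931b, a46a, ca49, ccfb, edae}.
Reachable from e634: {0cb5, 2b80, 36aa, 40d2, 710b, 8aed, 931b, a46a, ca49, ccfb, e634, edae}.
Only in 2b80's history (ahead): {} — 0.
Only in e634's history (behind): {36aa, 40d2, 710b, 8aed, e634} — 5.

0 ahead, 5 behind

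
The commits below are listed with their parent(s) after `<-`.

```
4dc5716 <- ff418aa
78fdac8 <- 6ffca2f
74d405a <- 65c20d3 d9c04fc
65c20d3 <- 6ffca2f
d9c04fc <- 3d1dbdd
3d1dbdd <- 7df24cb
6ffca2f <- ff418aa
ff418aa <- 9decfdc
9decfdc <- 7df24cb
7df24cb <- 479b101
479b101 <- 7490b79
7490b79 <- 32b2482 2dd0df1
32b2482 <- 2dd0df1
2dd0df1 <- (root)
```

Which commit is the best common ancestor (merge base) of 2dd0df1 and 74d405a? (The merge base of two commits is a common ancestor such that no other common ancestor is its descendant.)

Ancestors of 2dd0df1: {2dd0df1}.
Ancestors of 74d405a: {2dd0df1, 32b2482, 3d1dbdd, 479b101, 65c20d3, 6ffca2f, 7490b79, 74d405a, 7df24cb, 9decfdc, d9c04fc, ff418aa}.
Common ancestors: {2dd0df1}.
The only common ancestor is 2dd0df1, so it is the merge base.

2dd0df1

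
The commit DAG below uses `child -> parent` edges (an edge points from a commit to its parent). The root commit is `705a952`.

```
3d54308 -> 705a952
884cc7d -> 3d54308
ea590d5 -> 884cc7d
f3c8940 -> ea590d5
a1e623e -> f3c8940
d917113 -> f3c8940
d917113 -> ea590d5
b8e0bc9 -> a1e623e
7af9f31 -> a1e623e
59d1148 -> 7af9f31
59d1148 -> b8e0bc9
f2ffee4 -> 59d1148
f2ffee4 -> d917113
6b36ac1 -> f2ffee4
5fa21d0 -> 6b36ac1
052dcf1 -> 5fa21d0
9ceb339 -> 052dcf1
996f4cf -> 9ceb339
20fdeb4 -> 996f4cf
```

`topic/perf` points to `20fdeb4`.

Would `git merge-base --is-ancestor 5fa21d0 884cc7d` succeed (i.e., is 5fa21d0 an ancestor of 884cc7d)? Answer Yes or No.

No

Ancestors of 884cc7d: {3d54308, 705a952, 884cc7d}.
5fa21d0 is not in that set, so it is not an ancestor of 884cc7d.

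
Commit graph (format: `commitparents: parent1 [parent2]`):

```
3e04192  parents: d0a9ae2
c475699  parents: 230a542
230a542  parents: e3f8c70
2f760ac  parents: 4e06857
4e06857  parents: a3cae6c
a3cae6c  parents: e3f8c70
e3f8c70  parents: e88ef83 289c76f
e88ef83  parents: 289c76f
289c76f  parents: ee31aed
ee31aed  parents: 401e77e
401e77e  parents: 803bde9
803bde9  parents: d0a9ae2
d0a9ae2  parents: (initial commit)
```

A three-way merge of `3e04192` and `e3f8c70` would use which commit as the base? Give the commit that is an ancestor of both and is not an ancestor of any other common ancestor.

Ancestors of 3e04192: {3e04192, d0a9ae2}.
Ancestors of e3f8c70: {289c76f, 401e77e, 803bde9, d0a9ae2, e3f8c70, e88ef83, ee31aed}.
Common ancestors: {d0a9ae2}.
The only common ancestor is d0a9ae2, so it is the merge base.

d0a9ae2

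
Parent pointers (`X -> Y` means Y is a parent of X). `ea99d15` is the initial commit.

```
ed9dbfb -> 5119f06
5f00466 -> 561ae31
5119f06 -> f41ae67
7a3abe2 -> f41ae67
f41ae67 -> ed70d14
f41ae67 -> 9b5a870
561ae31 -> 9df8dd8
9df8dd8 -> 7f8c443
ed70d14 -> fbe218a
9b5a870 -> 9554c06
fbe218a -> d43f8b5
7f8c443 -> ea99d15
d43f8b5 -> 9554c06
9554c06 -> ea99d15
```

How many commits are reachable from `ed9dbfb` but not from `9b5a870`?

6

Reachable from ed9dbfb: {5119f06, 9554c06, 9b5a870, d43f8b5, ea99d15, ed70d14, ed9dbfb, f41ae67, fbe218a}.
Reachable from 9b5a870: {9554c06, 9b5a870, ea99d15}.
In ed9dbfb's history but not 9b5a870's: {5119f06, d43f8b5, ed70d14, ed9dbfb, f41ae67, fbe218a} — 6 commits.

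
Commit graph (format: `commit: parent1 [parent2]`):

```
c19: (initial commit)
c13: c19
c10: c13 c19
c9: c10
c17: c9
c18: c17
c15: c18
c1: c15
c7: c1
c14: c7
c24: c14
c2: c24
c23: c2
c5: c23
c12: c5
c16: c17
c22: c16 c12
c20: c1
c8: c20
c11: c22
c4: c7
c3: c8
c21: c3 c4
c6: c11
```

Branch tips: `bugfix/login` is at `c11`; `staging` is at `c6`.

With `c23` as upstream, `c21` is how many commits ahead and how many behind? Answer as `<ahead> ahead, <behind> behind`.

Reachable from c21: {c1, c10, c13, c15, c17, c18, c19, c20, c21, c3, c4, c7, c8, c9}.
Reachable from c23: {c1, c10, c13, c14, c15, c17, c18, c19, c2, c23, c24, c7, c9}.
Only in c21's history (ahead): {c20, c21, c3, c4, c8} — 5.
Only in c23's history (behind): {c14, c2, c23, c24} — 4.

5 ahead, 4 behind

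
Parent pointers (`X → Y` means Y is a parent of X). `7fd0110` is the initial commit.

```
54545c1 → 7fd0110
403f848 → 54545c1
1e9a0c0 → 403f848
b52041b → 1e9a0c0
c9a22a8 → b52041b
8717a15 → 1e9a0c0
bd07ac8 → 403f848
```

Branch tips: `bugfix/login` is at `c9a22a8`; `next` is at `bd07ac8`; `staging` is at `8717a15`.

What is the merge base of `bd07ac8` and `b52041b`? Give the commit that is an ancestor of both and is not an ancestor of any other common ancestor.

403f848

Ancestors of bd07ac8: {403f848, 54545c1, 7fd0110, bd07ac8}.
Ancestors of b52041b: {1e9a0c0, 403f848, 54545c1, 7fd0110, b52041b}.
Common ancestors: {403f848, 54545c1, 7fd0110}.
Among these, 403f848 is not an ancestor of any other common ancestor — it is the merge base.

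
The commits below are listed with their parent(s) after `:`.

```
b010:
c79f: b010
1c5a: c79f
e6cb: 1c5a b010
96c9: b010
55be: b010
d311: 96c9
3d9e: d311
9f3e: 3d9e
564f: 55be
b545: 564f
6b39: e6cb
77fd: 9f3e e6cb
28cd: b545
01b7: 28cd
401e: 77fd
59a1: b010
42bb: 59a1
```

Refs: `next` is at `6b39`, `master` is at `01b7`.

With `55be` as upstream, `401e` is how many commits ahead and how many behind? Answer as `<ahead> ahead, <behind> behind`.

9 ahead, 1 behind

Reachable from 401e: {1c5a, 3d9e, 401e, 77fd, 96c9, 9f3e, b010, c79f, d311, e6cb}.
Reachable from 55be: {55be, b010}.
Only in 401e's history (ahead): {1c5a, 3d9e, 401e, 77fd, 96c9, 9f3e, c79f, d311, e6cb} — 9.
Only in 55be's history (behind): {55be} — 1.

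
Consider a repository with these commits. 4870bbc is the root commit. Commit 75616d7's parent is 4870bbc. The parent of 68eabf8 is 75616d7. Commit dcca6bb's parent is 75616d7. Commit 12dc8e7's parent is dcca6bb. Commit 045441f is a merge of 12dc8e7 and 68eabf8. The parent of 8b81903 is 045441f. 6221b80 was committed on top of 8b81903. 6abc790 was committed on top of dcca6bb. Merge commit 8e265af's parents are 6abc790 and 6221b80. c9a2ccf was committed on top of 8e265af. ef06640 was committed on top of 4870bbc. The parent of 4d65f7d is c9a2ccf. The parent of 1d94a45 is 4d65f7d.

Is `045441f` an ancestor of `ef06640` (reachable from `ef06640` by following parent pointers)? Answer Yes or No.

No

Ancestors of ef06640: {4870bbc, ef06640}.
045441f is not in that set, so it is not an ancestor of ef06640.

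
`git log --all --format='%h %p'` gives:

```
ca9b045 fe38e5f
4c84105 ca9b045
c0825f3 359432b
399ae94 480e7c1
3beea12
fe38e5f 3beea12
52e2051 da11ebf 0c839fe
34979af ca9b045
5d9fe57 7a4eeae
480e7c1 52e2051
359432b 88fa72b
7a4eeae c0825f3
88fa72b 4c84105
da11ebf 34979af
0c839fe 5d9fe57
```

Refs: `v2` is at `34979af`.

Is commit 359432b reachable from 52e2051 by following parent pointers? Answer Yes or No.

Ancestors of 52e2051 (commits reachable by following parents): {0c839fe, 34979af, 359432b, 3beea12, 4c84105, 52e2051, 5d9fe57, 7a4eeae, 88fa72b, c0825f3, ca9b045, da11ebf, fe38e5f}.
359432b is in that set, so it is an ancestor of 52e2051.

Yes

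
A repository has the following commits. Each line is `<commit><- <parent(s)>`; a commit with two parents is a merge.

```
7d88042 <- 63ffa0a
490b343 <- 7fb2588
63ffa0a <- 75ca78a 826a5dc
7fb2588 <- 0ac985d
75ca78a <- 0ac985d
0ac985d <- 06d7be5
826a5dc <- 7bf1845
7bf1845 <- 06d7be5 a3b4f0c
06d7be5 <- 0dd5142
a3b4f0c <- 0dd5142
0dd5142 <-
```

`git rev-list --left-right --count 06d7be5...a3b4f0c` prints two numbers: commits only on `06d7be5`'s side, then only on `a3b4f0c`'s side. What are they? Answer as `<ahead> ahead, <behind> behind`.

Reachable from 06d7be5: {06d7be5, 0dd5142}.
Reachable from a3b4f0c: {0dd5142, a3b4f0c}.
Only in 06d7be5's history (ahead): {06d7be5} — 1.
Only in a3b4f0c's history (behind): {a3b4f0c} — 1.

1 ahead, 1 behind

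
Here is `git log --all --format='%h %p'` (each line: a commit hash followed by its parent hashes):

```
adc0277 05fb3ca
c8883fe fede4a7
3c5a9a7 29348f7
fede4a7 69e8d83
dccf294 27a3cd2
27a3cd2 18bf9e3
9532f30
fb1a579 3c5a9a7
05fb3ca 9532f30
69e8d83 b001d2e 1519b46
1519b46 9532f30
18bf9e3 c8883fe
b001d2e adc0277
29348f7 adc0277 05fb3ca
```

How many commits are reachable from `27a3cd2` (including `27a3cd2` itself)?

Walking parent pointers from 27a3cd2: reachable set = {05fb3ca, 1519b46, 18bf9e3, 27a3cd2, 69e8d83, 9532f30, adc0277, b001d2e, c8883fe, fede4a7}.
That is 10 commits.

10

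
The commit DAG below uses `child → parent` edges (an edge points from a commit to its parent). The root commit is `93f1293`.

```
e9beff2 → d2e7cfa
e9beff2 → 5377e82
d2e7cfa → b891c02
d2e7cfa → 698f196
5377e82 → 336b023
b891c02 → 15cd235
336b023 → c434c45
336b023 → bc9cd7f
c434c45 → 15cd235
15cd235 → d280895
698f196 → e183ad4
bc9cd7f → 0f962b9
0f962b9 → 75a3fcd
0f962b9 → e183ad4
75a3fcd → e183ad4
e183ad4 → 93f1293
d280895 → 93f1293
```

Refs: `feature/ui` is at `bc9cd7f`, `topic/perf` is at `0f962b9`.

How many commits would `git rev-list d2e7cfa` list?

Walking parent pointers from d2e7cfa: reachable set = {15cd235, 698f196, 93f1293, b891c02, d280895, d2e7cfa, e183ad4}.
That is 7 commits.

7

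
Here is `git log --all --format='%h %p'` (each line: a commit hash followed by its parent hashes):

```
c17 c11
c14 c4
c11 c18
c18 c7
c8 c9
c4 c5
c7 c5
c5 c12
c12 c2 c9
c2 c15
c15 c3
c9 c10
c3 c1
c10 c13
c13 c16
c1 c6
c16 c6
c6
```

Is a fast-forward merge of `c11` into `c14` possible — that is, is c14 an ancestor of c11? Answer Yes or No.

No

A fast-forward from c14 to c11 is possible iff c14 is an ancestor of c11.
Ancestors of c11: {c1, c10, c11, c12, c13, c15, c16, c18, c2, c3, c5, c6, c7, c9}.
c14 is not among them, so fast-forward is not possible.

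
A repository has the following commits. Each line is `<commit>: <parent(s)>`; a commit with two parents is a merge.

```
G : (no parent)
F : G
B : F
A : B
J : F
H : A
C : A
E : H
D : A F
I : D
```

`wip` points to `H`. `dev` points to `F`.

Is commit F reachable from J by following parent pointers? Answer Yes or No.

Yes

Ancestors of J (commits reachable by following parents): {F, G, J}.
F is in that set, so it is an ancestor of J.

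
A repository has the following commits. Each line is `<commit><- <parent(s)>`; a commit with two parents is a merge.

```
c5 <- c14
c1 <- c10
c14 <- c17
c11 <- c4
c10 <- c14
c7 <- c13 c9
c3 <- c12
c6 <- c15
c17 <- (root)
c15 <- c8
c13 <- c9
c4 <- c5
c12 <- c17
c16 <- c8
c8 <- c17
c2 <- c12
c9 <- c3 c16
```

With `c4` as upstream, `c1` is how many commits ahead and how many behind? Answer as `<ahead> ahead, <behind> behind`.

Reachable from c1: {c1, c10, c14, c17}.
Reachable from c4: {c14, c17, c4, c5}.
Only in c1's history (ahead): {c1, c10} — 2.
Only in c4's history (behind): {c4, c5} — 2.

2 ahead, 2 behind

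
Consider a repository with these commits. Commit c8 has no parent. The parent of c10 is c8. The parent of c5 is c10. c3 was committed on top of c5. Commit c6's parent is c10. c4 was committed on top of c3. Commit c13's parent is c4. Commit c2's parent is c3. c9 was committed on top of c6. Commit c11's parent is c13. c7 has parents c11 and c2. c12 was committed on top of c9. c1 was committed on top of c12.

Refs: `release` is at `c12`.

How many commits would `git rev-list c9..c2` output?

Reachable from c2: {c10, c2, c3, c5, c8}.
Reachable from c9: {c10, c6, c8, c9}.
In c2's history but not c9's: {c2, c3, c5} — 3 commits.

3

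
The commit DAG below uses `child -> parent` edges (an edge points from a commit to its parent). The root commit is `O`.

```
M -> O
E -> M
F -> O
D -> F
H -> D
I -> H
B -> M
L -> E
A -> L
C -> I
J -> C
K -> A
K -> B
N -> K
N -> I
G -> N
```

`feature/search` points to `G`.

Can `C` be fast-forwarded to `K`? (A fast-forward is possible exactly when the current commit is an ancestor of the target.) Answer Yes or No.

No

A fast-forward from C to K is possible iff C is an ancestor of K.
Ancestors of K: {A, B, E, K, L, M, O}.
C is not among them, so fast-forward is not possible.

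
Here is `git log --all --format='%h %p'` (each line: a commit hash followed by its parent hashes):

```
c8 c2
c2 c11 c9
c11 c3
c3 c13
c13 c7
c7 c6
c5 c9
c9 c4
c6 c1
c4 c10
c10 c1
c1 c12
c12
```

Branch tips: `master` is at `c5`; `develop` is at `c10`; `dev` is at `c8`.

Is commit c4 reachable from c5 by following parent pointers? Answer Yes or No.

Yes

Ancestors of c5 (commits reachable by following parents): {c1, c10, c12, c4, c5, c9}.
c4 is in that set, so it is an ancestor of c5.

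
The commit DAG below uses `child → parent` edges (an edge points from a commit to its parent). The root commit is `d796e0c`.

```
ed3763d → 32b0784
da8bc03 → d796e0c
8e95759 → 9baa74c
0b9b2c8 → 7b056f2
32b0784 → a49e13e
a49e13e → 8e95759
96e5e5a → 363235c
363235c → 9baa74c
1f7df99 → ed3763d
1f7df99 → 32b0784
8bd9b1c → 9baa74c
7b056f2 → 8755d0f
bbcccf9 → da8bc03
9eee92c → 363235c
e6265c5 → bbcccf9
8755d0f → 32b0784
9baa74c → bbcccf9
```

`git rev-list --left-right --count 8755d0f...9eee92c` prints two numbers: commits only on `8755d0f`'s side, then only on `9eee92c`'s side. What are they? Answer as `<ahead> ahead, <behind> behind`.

4 ahead, 2 behind

Reachable from 8755d0f: {32b0784, 8755d0f, 8e95759, 9baa74c, a49e13e, bbcccf9, d796e0c, da8bc03}.
Reachable from 9eee92c: {363235c, 9baa74c, 9eee92c, bbcccf9, d796e0c, da8bc03}.
Only in 8755d0f's history (ahead): {32b0784, 8755d0f, 8e95759, a49e13e} — 4.
Only in 9eee92c's history (behind): {363235c, 9eee92c} — 2.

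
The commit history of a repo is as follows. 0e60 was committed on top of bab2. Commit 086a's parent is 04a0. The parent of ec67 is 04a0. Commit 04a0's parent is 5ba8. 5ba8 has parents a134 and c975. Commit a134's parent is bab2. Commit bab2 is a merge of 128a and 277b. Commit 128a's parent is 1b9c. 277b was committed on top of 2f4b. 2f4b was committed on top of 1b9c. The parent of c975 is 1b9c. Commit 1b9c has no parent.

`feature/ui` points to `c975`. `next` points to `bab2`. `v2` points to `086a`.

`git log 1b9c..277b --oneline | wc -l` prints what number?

Reachable from 277b: {1b9c, 277b, 2f4b}.
Reachable from 1b9c: {1b9c}.
In 277b's history but not 1b9c's: {277b, 2f4b} — 2 commits.

2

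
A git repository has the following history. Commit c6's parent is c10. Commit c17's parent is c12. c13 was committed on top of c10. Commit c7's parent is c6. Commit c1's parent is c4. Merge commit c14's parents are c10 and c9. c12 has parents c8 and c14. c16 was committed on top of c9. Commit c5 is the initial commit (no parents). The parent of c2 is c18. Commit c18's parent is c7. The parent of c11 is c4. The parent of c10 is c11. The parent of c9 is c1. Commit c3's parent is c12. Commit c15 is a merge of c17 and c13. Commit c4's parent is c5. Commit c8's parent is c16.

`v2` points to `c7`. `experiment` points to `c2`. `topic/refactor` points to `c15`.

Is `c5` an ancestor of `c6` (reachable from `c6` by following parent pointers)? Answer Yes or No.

Yes

Ancestors of c6 (commits reachable by following parents): {c10, c11, c4, c5, c6}.
c5 is in that set, so it is an ancestor of c6.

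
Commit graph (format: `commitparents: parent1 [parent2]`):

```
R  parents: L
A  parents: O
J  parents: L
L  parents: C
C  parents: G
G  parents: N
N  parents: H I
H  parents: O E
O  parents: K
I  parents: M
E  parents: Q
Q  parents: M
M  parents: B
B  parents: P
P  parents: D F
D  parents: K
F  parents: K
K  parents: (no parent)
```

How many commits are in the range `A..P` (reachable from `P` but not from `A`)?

3

Reachable from P: {D, F, K, P}.
Reachable from A: {A, K, O}.
In P's history but not A's: {D, F, P} — 3 commits.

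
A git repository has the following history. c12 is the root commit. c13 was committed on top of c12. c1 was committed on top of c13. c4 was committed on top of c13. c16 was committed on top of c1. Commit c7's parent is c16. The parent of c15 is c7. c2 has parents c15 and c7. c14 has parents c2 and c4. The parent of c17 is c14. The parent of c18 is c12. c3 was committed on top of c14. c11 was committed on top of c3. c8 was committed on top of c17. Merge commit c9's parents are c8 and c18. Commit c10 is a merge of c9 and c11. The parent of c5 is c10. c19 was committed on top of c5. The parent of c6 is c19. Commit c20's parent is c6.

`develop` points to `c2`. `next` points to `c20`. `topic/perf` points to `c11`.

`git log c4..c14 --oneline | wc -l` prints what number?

6

Reachable from c14: {c1, c12, c13, c14, c15, c16, c2, c4, c7}.
Reachable from c4: {c12, c13, c4}.
In c14's history but not c4's: {c1, c14, c15, c16, c2, c7} — 6 commits.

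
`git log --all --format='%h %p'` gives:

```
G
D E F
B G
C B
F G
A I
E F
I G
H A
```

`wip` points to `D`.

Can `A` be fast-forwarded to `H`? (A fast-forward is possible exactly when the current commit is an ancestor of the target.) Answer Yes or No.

A fast-forward from A to H is possible iff A is an ancestor of H.
Ancestors of H: {A, G, H, I}.
A is among them, so fast-forward is possible.

Yes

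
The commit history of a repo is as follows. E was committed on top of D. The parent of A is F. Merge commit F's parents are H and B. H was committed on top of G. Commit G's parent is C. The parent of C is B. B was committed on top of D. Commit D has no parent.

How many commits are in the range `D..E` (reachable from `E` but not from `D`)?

Reachable from E: {D, E}.
Reachable from D: {D}.
In E's history but not D's: {E} — 1 commit.

1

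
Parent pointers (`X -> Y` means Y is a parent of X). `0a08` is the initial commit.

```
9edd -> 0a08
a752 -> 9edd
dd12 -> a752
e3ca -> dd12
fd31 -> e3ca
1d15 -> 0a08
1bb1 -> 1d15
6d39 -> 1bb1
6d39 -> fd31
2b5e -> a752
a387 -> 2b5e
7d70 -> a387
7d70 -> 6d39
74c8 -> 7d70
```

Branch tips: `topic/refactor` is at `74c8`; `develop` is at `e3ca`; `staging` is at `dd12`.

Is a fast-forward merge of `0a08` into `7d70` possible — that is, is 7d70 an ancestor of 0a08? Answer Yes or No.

A fast-forward from 7d70 to 0a08 is possible iff 7d70 is an ancestor of 0a08.
Ancestors of 0a08: {0a08}.
7d70 is not among them, so fast-forward is not possible.

No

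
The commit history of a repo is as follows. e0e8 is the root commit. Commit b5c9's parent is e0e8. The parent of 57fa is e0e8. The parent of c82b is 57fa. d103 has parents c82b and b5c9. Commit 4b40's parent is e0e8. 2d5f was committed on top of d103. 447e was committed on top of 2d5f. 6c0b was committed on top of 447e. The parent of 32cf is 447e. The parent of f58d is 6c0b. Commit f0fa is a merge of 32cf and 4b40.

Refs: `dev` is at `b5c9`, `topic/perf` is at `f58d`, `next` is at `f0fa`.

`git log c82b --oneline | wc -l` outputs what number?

3

Walking parent pointers from c82b: reachable set = {57fa, c82b, e0e8}.
That is 3 commits.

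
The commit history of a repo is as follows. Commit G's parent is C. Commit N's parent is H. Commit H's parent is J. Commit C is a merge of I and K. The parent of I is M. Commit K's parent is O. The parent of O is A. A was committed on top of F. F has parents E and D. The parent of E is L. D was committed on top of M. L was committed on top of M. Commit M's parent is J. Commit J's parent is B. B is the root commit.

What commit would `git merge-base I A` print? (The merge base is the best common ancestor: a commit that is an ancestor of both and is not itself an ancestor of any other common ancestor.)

Ancestors of I: {B, I, J, M}.
Ancestors of A: {A, B, D, E, F, J, L, M}.
Common ancestors: {B, J, M}.
Among these, M is not an ancestor of any other common ancestor — it is the merge base.

M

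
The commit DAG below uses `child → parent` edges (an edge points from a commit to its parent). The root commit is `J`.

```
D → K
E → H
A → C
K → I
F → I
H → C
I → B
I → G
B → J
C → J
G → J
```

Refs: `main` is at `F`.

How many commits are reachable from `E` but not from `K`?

Reachable from E: {C, E, H, J}.
Reachable from K: {B, G, I, J, K}.
In E's history but not K's: {C, E, H} — 3 commits.

3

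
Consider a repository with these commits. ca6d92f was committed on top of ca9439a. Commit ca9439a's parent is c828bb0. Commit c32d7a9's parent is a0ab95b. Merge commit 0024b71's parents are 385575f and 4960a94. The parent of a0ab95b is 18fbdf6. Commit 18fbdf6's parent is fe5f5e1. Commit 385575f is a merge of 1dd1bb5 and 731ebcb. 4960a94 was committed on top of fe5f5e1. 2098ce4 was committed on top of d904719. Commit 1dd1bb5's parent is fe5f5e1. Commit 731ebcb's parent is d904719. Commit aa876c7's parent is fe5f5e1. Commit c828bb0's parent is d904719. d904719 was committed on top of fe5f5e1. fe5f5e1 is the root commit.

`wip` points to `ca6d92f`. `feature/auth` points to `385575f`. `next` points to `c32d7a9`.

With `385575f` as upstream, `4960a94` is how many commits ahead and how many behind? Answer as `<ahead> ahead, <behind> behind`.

Reachable from 4960a94: {4960a94, fe5f5e1}.
Reachable from 385575f: {1dd1bb5, 385575f, 731ebcb, d904719, fe5f5e1}.
Only in 4960a94's history (ahead): {4960a94} — 1.
Only in 385575f's history (behind): {1dd1bb5, 385575f, 731ebcb, d904719} — 4.

1 ahead, 4 behind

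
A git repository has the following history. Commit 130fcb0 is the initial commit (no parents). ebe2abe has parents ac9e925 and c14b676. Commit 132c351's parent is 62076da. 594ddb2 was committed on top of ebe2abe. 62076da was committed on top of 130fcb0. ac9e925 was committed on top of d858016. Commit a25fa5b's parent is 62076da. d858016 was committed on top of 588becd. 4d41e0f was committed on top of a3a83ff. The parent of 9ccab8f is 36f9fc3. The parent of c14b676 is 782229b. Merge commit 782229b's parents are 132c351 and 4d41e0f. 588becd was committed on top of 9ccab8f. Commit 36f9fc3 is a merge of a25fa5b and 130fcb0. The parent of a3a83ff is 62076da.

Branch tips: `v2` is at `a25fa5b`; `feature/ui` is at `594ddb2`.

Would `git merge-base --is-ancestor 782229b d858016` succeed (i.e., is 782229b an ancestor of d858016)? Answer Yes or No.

No

Ancestors of d858016: {130fcb0, 36f9fc3, 588becd, 62076da, 9ccab8f, a25fa5b, d858016}.
782229b is not in that set, so it is not an ancestor of d858016.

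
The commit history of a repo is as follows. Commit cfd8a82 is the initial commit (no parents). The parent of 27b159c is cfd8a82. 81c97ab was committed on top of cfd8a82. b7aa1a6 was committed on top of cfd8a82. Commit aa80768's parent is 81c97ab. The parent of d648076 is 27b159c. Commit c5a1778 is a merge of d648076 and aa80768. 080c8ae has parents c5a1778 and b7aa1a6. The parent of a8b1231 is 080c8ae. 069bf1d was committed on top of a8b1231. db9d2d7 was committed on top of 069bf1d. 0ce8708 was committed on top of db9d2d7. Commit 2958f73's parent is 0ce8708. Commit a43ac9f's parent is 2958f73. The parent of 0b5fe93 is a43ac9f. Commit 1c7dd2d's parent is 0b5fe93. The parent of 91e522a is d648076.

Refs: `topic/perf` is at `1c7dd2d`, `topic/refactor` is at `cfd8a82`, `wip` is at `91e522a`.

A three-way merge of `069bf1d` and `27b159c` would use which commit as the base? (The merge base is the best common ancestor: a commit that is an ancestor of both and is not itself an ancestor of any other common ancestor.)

27b159c

Ancestors of 069bf1d: {069bf1d, 080c8ae, 27b159c, 81c97ab, a8b1231, aa80768, b7aa1a6, c5a1778, cfd8a82, d648076}.
Ancestors of 27b159c: {27b159c, cfd8a82}.
Common ancestors: {27b159c, cfd8a82}.
Among these, 27b159c is not an ancestor of any other common ancestor — it is the merge base.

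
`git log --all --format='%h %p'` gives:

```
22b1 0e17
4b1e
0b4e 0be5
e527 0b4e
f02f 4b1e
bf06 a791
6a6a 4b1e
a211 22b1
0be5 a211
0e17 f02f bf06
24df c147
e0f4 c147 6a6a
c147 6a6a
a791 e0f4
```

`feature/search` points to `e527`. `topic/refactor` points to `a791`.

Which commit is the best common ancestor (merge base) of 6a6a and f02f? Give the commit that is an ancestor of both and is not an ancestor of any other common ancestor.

Ancestors of 6a6a: {4b1e, 6a6a}.
Ancestors of f02f: {4b1e, f02f}.
Common ancestors: {4b1e}.
The only common ancestor is 4b1e, so it is the merge base.

4b1e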